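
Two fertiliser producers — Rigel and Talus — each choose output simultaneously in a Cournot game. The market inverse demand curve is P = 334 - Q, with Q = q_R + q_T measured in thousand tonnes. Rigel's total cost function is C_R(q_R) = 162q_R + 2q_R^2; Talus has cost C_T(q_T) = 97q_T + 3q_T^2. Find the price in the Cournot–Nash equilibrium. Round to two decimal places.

Rigel's profit: π_R = (334 - Q)q_R - (162q_R + 2q_R²). Setting ∂π_R/∂q_R = 0: 172 - 6q_R - (q_T) = 0.
Talus's profit: π_T = (334 - Q)q_T - (97q_T + 3q_T²). Setting ∂π_T/∂q_T = 0: 237 - 8q_T - (q_R) = 0.
So q_R = (172 - q_T)/6 and q_T = (237 - q_R)/8.
Solving the pair: q_R = 1139/47, q_T = 1250/47.
Total output Q = 50.8298, so price P = 334 - 50.8298 = 283.1702.

283.17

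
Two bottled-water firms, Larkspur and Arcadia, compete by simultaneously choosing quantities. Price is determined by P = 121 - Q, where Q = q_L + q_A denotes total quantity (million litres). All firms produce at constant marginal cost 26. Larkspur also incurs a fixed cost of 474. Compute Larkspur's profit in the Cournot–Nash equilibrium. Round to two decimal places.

Each firm earns π_i = (121 - Q)q_i - 26q_i.
First-order condition (treating rivals' output as given): 95 - 2q_i - q_j = 0.
With identical firms every q_j equals q_i, so q_j = q_i and 95 = 3q_i, giving q_i = 95/3.
Price P = 121 - 190/3 = 173/3.
Larkspur's profit: (173/3 - 26)·(95/3) - 474 = 528.7778.

528.78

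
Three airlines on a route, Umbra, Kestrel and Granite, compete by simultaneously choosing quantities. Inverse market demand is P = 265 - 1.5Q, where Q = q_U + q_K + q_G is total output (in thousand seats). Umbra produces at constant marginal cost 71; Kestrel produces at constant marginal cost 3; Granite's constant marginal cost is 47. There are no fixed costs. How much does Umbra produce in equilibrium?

17

Umbra's profit: π_U = (265 - 1.5Q)q_U - (71q_U). Setting ∂π_U/∂q_U = 0: 194 - 3q_U - (3/2)(q_K + q_G) = 0.
Kestrel's first-order condition: 262 - 3q_K - (3/2)(q_U + q_G) = 0.
Granite's first-order condition: 218 - 3q_G - (3/2)(q_U + q_K) = 0.
Summing all 3 equations gives 674 − 6Q = 0, hence Q = 337/3.
Back-substituting: q_U = (194 − 337/2)/(3/2) = 17, q_K = (262 − 337/2)/(3/2) = 187/3, q_G = (218 − 337/2)/(3/2) = 33.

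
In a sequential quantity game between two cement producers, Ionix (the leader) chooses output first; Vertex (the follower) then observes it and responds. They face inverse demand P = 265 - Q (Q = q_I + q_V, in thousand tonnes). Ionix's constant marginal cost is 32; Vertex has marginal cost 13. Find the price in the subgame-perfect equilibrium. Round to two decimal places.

The follower Vertex best-responds to any q_I: π_V = (265 - Q)q_V - 13q_V.
Follower FOC: 252 - q_I - 2q_V = 0, so q_V(q_I) = (252 - q_I)/2.
The leader anticipates this reaction. Substituting into P = 265 - Q gives P = 139 - (1/2)q_I, so π_I = (139 - (1/2)q_I)q_I - 32q_I.
Leader FOC: 107 - q_I = 0, so q_I = 107.
Then q_V = (252 - 107)/2 = 145/2.
Total output Q = 359/2, so price P = 265 - 359/2 = 171/2.

85.50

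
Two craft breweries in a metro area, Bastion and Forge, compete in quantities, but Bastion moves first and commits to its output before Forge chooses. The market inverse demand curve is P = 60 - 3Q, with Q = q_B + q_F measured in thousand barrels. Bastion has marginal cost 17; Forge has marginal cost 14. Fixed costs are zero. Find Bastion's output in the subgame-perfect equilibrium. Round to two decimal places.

The follower Forge best-responds to any q_B: π_F = (60 - 3Q)q_F - 14q_F.
Follower FOC: 46 - 3q_B - 6q_F = 0, so q_F(q_B) = (46 - 3q_B)/6.
The leader anticipates this reaction. Substituting into P = 60 - 3Q gives P = 37 - (3/2)q_B, so π_B = (37 - (3/2)q_B)q_B - 17q_B.
Leader FOC: 20 - 3q_B = 0, so q_B = 20/3.
Then q_F = (46 - 3·(20/3))/6 = 13/3.

6.67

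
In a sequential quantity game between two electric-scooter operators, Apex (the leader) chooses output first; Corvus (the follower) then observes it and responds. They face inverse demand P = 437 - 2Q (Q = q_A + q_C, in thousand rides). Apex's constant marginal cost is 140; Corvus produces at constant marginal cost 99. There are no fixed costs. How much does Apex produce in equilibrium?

64

The follower Corvus best-responds to any q_A: π_C = (437 - 2Q)q_C - 99q_C.
Setting the follower's marginal profit to zero, 338 - 2q_A - 4q_C = 0, i.e. q_C = (338 - 2q_A)/4.
Apex substitutes q_C(q_A) into its own profit: π_A = q_A(437 - 2q_A - (338 - 2q_A)/2) - 140q_A = (268 - q_A)q_A - 140q_A.
Leader FOC: 128 - 2q_A = 0, so q_A = 64.
Then q_C = (338 - 2·64)/4 = 105/2.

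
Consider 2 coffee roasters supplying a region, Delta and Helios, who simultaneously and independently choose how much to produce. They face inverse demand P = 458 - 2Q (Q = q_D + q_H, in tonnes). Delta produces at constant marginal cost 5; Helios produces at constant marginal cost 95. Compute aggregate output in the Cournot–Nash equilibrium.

Delta's profit: π_D = (458 - 2Q)q_D - (5q_D). Setting ∂π_D/∂q_D = 0: 453 - 4q_D - 2(q_H) = 0.
Helios's first-order condition: 363 - 4q_H - 2(q_D) = 0.
Best responses: q_D = (453 - 2q_H)/4, q_H = (363 - 2q_D)/4.
Solving the pair: q_D = 181/2, q_H = 91/2.
Total output Q = 181/2 + 91/2 = 136.

136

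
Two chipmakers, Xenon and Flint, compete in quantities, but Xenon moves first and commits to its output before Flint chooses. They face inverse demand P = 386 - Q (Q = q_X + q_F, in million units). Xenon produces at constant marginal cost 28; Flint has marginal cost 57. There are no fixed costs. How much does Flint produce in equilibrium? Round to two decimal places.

67.75

Solve by backward induction. Given q_X, the follower Flint maximises π_F = (386 - q_X - q_F)q_F - 57q_F.
Setting the follower's marginal profit to zero, 329 - q_X - 2q_F = 0, i.e. q_F = (329 - q_X)/2.
The leader anticipates this reaction. Substituting into P = 386 - Q gives P = 443/2 - (1/2)q_X, so π_X = (443/2 - (1/2)q_X)q_X - 28q_X.
Leader FOC: 387/2 - q_X = 0, so q_X = 387/2.
Then q_F = (329 - 387/2)/2 = 271/4.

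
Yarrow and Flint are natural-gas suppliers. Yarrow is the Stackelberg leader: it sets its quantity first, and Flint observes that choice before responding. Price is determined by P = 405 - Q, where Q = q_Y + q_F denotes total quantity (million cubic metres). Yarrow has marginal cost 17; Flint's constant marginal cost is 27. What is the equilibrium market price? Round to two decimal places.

116.50

The follower Flint best-responds to any q_Y: π_F = (405 - Q)q_F - 27q_F.
∂π_F/∂q_F = 378 - q_Y - 2q_F = 0 gives the reaction function q_F = (378 - q_Y)/2.
The leader anticipates this reaction. Substituting into P = 405 - Q gives P = 216 - (1/2)q_Y, so π_Y = (216 - (1/2)q_Y)q_Y - 17q_Y.
The leader's first-order condition 199 - q_Y = 0 yields q_Y = 199.
Then q_F = (378 - 199)/2 = 179/2.
Total output Q = 577/2, so price P = 405 - 577/2 = 233/2.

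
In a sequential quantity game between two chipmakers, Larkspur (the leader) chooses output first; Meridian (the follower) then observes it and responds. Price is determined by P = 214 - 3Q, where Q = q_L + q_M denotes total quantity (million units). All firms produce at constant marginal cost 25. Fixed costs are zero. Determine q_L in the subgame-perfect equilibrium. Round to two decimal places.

31.50

The follower Meridian best-responds to any q_L: π_M = (214 - 3Q)q_M - 25q_M.
Follower FOC: 189 - 3q_L - 6q_M = 0, so q_M(q_L) = (189 - 3q_L)/6.
The leader anticipates this reaction. Substituting into P = 214 - 3Q gives P = 239/2 - (3/2)q_L, so π_L = (239/2 - (3/2)q_L)q_L - 25q_L.
The leader's first-order condition 189/2 - 3q_L = 0 yields q_L = 63/2.
Then q_M = (189 - 3·(63/2))/6 = 63/4.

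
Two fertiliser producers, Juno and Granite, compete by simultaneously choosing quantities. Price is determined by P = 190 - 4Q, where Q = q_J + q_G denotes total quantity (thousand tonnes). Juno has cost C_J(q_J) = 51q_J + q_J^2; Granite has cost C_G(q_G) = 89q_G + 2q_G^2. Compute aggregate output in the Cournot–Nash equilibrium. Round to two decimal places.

Juno's profit: π_J = (190 - 4Q)q_J - (51q_J + q_J²). Setting ∂π_J/∂q_J = 0: 139 - 10q_J - 4(q_G) = 0.
Granite's first-order condition: 101 - 12q_G - 4(q_J) = 0.
So q_J = (139 - 4q_G)/10 and q_G = (101 - 4q_J)/12.
Solving the pair: q_J = 158/13, q_G = 227/52.
Total output Q = 158/13 + 227/52 = 859/52.

16.52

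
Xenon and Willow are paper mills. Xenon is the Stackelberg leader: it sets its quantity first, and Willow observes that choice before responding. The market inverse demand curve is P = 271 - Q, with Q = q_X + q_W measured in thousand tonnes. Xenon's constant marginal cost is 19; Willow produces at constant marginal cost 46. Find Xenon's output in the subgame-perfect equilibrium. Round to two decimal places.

The follower Willow best-responds to any q_X: π_W = (271 - Q)q_W - 46q_W.
Follower FOC: 225 - q_X - 2q_W = 0, so q_W(q_X) = (225 - q_X)/2.
The leader anticipates this reaction. Substituting into P = 271 - Q gives P = 317/2 - (1/2)q_X, so π_X = (317/2 - (1/2)q_X)q_X - 19q_X.
The leader's first-order condition 279/2 - q_X = 0 yields q_X = 279/2.
Then q_W = (225 - 279/2)/2 = 171/4.

139.50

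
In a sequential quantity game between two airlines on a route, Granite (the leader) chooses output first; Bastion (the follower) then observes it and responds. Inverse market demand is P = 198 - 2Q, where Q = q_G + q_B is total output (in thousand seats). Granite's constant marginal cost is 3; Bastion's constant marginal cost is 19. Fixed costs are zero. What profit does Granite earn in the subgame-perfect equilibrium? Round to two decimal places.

Solve by backward induction. Given q_G, the follower Bastion maximises π_B = (198 - 2q_G - 2q_B)q_B - 19q_B.
Setting the follower's marginal profit to zero, 179 - 2q_G - 4q_B = 0, i.e. q_B = (179 - 2q_G)/4.
The leader anticipates this reaction. Substituting into P = 198 - 2Q gives P = 217/2 - q_G, so π_G = (217/2 - q_G)q_G - 3q_G.
Maximising: ∂π_G/∂q_G = 211/2 - 2q_G = 0, giving q_G = 211/4.
Then q_B = (179 - 2·(211/4))/4 = 147/8.
Price P = 198 - 2·(569/8) = 223/4.
Granite's profit: (223/4 - 3)·(211/4) = 2782.5625.

2782.56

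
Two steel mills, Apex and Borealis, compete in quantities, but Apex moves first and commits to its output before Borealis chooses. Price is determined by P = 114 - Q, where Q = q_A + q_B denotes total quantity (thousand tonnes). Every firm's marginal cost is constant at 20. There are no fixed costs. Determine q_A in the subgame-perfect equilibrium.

Solve by backward induction. Given q_A, the follower Borealis maximises π_B = (114 - q_A - q_B)q_B - 20q_B.
Setting the follower's marginal profit to zero, 94 - q_A - 2q_B = 0, i.e. q_B = (94 - q_A)/2.
The leader anticipates this reaction. Substituting into P = 114 - Q gives P = 67 - (1/2)q_A, so π_A = (67 - (1/2)q_A)q_A - 20q_A.
Leader FOC: 47 - q_A = 0, so q_A = 47.
Then q_B = (94 - 47)/2 = 47/2.

47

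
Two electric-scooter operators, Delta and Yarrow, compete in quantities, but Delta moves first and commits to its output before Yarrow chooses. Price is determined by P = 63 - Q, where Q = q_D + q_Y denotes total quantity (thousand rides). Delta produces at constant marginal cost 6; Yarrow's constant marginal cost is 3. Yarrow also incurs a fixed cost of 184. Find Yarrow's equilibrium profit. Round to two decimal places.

Solve by backward induction. Given q_D, the follower Yarrow maximises π_Y = (63 - q_D - q_Y)q_Y - 3q_Y.
Follower FOC: 60 - q_D - 2q_Y = 0, so q_Y(q_D) = (60 - q_D)/2.
Delta substitutes q_Y(q_D) into its own profit: π_D = q_D(63 - q_D - (60 - q_D)/2) - 6q_D = (33 - (1/2)q_D)q_D - 6q_D.
The leader's first-order condition 27 - q_D = 0 yields q_D = 27.
Then q_Y = (60 - 27)/2 = 33/2.
Price P = 63 - 87/2 = 39/2.
Yarrow's profit: (39/2 - 3)·(33/2) - 184 = 353/4.

88.25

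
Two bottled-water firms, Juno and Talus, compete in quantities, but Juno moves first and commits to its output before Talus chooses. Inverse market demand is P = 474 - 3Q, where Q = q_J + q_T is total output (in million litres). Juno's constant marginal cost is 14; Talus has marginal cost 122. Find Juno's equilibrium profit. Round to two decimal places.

13442.67

The follower Talus best-responds to any q_J: π_T = (474 - 3Q)q_T - 122q_T.
Setting the follower's marginal profit to zero, 352 - 3q_J - 6q_T = 0, i.e. q_T = (352 - 3q_J)/6.
The leader anticipates this reaction. Substituting into P = 474 - 3Q gives P = 298 - (3/2)q_J, so π_J = (298 - (3/2)q_J)q_J - 14q_J.
Maximising: ∂π_J/∂q_J = 284 - 3q_J = 0, giving q_J = 284/3.
Then q_T = (352 - 3·(284/3))/6 = 34/3.
Price P = 474 - 3·106 = 156.
Juno's profit: (156 - 14)·(284/3) = 13442.6667.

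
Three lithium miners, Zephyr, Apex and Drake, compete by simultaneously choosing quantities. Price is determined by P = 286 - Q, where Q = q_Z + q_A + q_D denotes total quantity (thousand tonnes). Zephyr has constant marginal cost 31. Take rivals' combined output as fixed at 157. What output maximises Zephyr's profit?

With rivals' combined output fixed at 157, Zephyr's profit is π_Z = (286 - 157 - q_Z)q_Z - (31q_Z) = (129 - q_Z)q_Z - (31q_Z).
∂π_Z/∂q_Z = 98 - 2q_Z = 0, so q_Z = 49.

49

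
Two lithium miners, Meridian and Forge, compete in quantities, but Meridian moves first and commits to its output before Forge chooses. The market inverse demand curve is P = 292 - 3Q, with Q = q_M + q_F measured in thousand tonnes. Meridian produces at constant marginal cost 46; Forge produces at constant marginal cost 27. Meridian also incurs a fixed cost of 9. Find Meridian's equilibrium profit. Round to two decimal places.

Solve by backward induction. Given q_M, the follower Forge maximises π_F = (292 - 3q_M - 3q_F)q_F - 27q_F.
Follower FOC: 265 - 3q_M - 6q_F = 0, so q_F(q_M) = (265 - 3q_M)/6.
The leader anticipates this reaction. Substituting into P = 292 - 3Q gives P = 319/2 - (3/2)q_M, so π_M = (319/2 - (3/2)q_M)q_M - 46q_M.
The leader's first-order condition 227/2 - 3q_M = 0 yields q_M = 227/6.
Then q_F = (265 - 3·(227/6))/6 = 101/4.
Price P = 292 - 3·(757/12) = 411/4.
Meridian's profit: (411/4 - 46)·(227/6) - 9 = 2138.0417.

2138.04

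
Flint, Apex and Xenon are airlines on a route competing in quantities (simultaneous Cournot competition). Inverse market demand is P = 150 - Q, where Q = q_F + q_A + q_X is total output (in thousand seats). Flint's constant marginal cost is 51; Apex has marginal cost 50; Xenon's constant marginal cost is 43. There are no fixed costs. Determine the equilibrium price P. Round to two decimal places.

Flint's profit: π_F = (150 - Q)q_F - (51q_F). Setting ∂π_F/∂q_F = 0: 99 - 2q_F - (q_A + q_X) = 0.
Apex's profit: π_A = (150 - Q)q_A - (50q_A). Setting ∂π_A/∂q_A = 0: 100 - 2q_A - (q_F + q_X) = 0.
Xenon's first-order condition: 107 - 2q_X - (q_F + q_A) = 0.
Adding the 3 first-order conditions: 306 − 4Q = 0, so Q = 153/2.
Back-substituting: q_F = (99 − 153/2) = 45/2, q_A = (100 − 153/2) = 47/2, q_X = (107 − 153/2) = 61/2.
Total output Q = 153/2, so price P = 150 - 153/2 = 147/2.

73.50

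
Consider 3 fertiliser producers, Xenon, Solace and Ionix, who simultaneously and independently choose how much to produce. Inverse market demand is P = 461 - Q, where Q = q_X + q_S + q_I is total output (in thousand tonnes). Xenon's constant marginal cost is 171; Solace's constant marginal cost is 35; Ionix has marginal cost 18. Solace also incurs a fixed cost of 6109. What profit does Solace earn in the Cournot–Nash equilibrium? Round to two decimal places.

12455.06

Xenon's profit: π_X = (461 - Q)q_X - (171q_X). Setting ∂π_X/∂q_X = 0: 290 - 2q_X - (q_S + q_I) = 0.
Solace's first-order condition: 426 - 2q_S - (q_X + q_I) = 0.
Ionix's first-order condition: 443 - 2q_I - (q_X + q_S) = 0.
Adding the 3 conditions: 1159 − 2Q − 2Q = 0, i.e. Q = 1159/4.
Back-substituting: q_X = (290 − 1159/4) = 1/4, q_S = (426 − 1159/4) = 545/4, q_I = (443 − 1159/4) = 613/4.
Price P = 461 - 1159/4 = 685/4.
Solace's profit: (685/4 - 35)·(545/4) - 6109 = 12455.0625.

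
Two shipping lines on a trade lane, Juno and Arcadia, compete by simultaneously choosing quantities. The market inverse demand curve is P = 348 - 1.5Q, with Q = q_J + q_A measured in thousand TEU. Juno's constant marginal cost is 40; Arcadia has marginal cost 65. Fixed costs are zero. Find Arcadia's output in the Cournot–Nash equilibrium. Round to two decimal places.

57.33

Juno's profit: π_J = (348 - 1.5Q)q_J - (40q_J). Setting ∂π_J/∂q_J = 0: 308 - 3q_J - (3/2)(q_A) = 0.
Arcadia's first-order condition: 283 - 3q_A - (3/2)(q_J) = 0.
Rearranging gives the reaction functions q_J = (308 - (3/2)q_A)/3 and q_A = (283 - (3/2)q_J)/3.
Solving the pair: q_J = 74, q_A = 172/3.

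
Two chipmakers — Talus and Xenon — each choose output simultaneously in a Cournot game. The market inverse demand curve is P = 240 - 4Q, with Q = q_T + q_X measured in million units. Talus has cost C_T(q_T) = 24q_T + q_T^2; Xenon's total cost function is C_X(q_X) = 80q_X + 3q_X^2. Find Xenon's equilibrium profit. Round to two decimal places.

Talus's profit: π_T = (240 - 4Q)q_T - (24q_T + q_T²). Setting ∂π_T/∂q_T = 0: 216 - 10q_T - 4(q_X) = 0.
Xenon's profit: π_X = (240 - 4Q)q_X - (80q_X + 3q_X²). Setting ∂π_X/∂q_X = 0: 160 - 14q_X - 4(q_T) = 0.
Best responses: q_T = (216 - 4q_X)/10, q_X = (160 - 4q_T)/14.
Solving the pair: q_T = 596/31, q_X = 184/31.
Price P = 240 - 4·(780/31) = 139.3548.
Xenon's profit: 139.3548·(184/31) - 80·(184/31) - 3(184/31)² = 246.6098.

246.61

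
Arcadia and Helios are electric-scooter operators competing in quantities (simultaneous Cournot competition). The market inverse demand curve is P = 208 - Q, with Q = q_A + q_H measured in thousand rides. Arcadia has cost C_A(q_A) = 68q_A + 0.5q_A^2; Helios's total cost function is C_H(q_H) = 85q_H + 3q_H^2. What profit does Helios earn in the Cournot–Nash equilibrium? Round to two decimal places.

Arcadia's profit: π_A = (208 - Q)q_A - (68q_A + (1/2)q_A²). Setting ∂π_A/∂q_A = 0: 140 - 3q_A - (q_H) = 0.
Helios's first-order condition: 123 - 8q_H - (q_A) = 0.
So q_A = (140 - q_H)/3 and q_H = (123 - q_A)/8.
Solving the pair: q_A = 997/23, q_H = 229/23.
Price P = 208 - 1226/23 = 154.6957.
Helios's profit: 154.6957·(229/23) - 85·(229/23) - 3(229/23)² = 396.5293.

396.53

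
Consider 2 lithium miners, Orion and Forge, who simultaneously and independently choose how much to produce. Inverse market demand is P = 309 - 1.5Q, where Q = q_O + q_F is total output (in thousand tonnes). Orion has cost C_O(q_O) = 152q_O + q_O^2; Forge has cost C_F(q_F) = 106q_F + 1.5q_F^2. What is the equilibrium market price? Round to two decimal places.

Orion's profit: π_O = (309 - 1.5Q)q_O - (152q_O + q_O²). Setting ∂π_O/∂q_O = 0: 157 - 5q_O - (3/2)(q_F) = 0.
Forge's profit: π_F = (309 - 1.5Q)q_F - (106q_F + (3/2)q_F²). Setting ∂π_F/∂q_F = 0: 203 - 6q_F - (3/2)(q_O) = 0.
Best responses: q_O = (157 - (3/2)q_F)/5, q_F = (203 - (3/2)q_O)/6.
Substituting one into the other gives q_O = 850/37 and q_F = 28.0901.
Total output Q = 51.0631, so price P = 309 - (3/2)·51.0631 = 232.4054.

232.41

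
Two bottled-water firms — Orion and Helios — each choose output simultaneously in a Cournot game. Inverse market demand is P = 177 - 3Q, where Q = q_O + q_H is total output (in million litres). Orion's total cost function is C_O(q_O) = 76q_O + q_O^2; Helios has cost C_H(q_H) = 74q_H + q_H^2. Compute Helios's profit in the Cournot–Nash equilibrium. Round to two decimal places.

358.93

Orion's profit: π_O = (177 - 3Q)q_O - (76q_O + q_O²). Setting ∂π_O/∂q_O = 0: 101 - 8q_O - 3(q_H) = 0.
Helios's first-order condition: 103 - 8q_H - 3(q_O) = 0.
Rearranging gives the reaction functions q_O = (101 - 3q_H)/8 and q_H = (103 - 3q_O)/8.
Substituting one into the other gives q_O = 499/55 and q_H = 521/55.
Price P = 177 - 3·(204/11) = 1335/11.
Helios's profit: (1335/11)·(521/55) - 74·(521/55) - (521/55)² = 358.9302.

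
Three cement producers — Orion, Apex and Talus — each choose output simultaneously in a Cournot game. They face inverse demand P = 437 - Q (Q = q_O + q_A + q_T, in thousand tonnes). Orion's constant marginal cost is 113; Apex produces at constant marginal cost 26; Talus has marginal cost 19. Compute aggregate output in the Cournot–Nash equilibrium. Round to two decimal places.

Orion's profit: π_O = (437 - Q)q_O - (113q_O). Setting ∂π_O/∂q_O = 0: 324 - 2q_O - (q_A + q_T) = 0.
Apex's first-order condition: 411 - 2q_A - (q_O + q_T) = 0.
Talus's profit: π_T = (437 - Q)q_T - (19q_T). Setting ∂π_T/∂q_T = 0: 418 - 2q_T - (q_O + q_A) = 0.
Adding the 3 conditions: 1153 − 2Q − 2Q = 0, i.e. Q = 1153/4.
Back-substituting: q_O = (324 − 1153/4) = 143/4, q_A = (411 − 1153/4) = 491/4, q_T = (418 − 1153/4) = 519/4.
Total output Q = 143/4 + 491/4 + 519/4 = 1153/4.

288.25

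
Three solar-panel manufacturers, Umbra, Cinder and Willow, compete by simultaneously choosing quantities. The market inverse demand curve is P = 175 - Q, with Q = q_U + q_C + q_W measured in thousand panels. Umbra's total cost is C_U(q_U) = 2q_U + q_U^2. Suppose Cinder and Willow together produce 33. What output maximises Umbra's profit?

With rivals' combined output fixed at 33, Umbra's profit is π_U = (175 - 33 - q_U)q_U - (2q_U + q_U²) = (142 - q_U)q_U - (2q_U + q_U²).
∂π_U/∂q_U = 140 - 4q_U = 0, so q_U = 35.

35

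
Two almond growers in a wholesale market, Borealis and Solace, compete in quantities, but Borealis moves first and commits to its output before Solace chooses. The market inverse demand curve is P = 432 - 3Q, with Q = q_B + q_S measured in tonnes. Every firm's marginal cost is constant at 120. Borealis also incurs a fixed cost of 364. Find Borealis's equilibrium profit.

Solve by backward induction. Given q_B, the follower Solace maximises π_S = (432 - 3q_B - 3q_S)q_S - 120q_S.
Follower FOC: 312 - 3q_B - 6q_S = 0, so q_S(q_B) = (312 - 3q_B)/6.
The leader anticipates this reaction. Substituting into P = 432 - 3Q gives P = 276 - (3/2)q_B, so π_B = (276 - (3/2)q_B)q_B - 120q_B.
Maximising: ∂π_B/∂q_B = 156 - 3q_B = 0, giving q_B = 52.
Then q_S = (312 - 3·52)/6 = 26.
Price P = 432 - 3·78 = 198.
Borealis's profit: (198 - 120)·52 - 364 = 3692.

3692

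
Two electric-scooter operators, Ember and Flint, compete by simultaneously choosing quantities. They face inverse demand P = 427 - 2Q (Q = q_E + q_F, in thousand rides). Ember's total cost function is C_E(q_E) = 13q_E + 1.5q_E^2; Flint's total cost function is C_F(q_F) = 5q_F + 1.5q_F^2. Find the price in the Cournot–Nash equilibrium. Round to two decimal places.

Ember's profit: π_E = (427 - 2Q)q_E - (13q_E + (3/2)q_E²). Setting ∂π_E/∂q_E = 0: 414 - 7q_E - 2(q_F) = 0.
Flint's first-order condition: 422 - 7q_F - 2(q_E) = 0.
Best responses: q_E = (414 - 2q_F)/7, q_F = (422 - 2q_E)/7.
Substituting one into the other gives q_E = 45.6444 and q_F = 47.2444.
Total output Q = 836/9, so price P = 427 - 2·(836/9) = 241.2222.

241.22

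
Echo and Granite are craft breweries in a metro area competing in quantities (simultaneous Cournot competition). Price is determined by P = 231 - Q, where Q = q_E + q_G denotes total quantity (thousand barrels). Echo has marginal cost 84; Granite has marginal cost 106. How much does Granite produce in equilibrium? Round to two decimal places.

Echo's profit: π_E = (231 - Q)q_E - (84q_E). Setting ∂π_E/∂q_E = 0: 147 - 2q_E - (q_G) = 0.
Granite's profit: π_G = (231 - Q)q_G - (106q_G). Setting ∂π_G/∂q_G = 0: 125 - 2q_G - (q_E) = 0.
Rearranging gives the reaction functions q_E = (147 - q_G)/2 and q_G = (125 - q_E)/2.
Solving the pair: q_E = 169/3, q_G = 103/3.

34.33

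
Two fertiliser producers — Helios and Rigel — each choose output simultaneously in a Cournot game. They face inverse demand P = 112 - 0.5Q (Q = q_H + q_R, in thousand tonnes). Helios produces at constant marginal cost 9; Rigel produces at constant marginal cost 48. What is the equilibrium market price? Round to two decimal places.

Helios's profit: π_H = (112 - 0.5Q)q_H - (9q_H). Setting ∂π_H/∂q_H = 0: 103 - q_H - (1/2)(q_R) = 0.
Rigel's first-order condition: 64 - q_R - (1/2)(q_H) = 0.
So q_H = (103 - (1/2)q_R) and q_R = (64 - (1/2)q_H).
Solving the pair: q_H = 284/3, q_R = 50/3.
Total output Q = 334/3, so price P = 112 - (1/2)·(334/3) = 169/3.

56.33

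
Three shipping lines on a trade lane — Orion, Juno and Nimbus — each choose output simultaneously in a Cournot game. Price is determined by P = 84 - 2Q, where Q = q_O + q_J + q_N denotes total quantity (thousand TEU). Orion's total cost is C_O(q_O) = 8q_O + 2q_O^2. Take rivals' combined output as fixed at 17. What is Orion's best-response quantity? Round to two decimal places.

With rivals' combined output fixed at 17, Orion's profit is π_O = (84 - 2·17 - 2q_O)q_O - (8q_O + 2q_O²) = (50 - 2q_O)q_O - (8q_O + 2q_O²).
∂π_O/∂q_O = 42 - 8q_O = 0, so q_O = 21/4.

5.25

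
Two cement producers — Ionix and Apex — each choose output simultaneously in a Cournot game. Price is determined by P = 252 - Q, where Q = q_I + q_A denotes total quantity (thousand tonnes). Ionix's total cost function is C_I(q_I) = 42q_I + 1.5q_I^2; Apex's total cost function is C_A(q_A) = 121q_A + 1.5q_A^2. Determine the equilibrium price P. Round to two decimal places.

Ionix's profit: π_I = (252 - Q)q_I - (42q_I + (3/2)q_I²). Setting ∂π_I/∂q_I = 0: 210 - 5q_I - (q_A) = 0.
Apex's profit: π_A = (252 - Q)q_A - (121q_A + (3/2)q_A²). Setting ∂π_A/∂q_A = 0: 131 - 5q_A - (q_I) = 0.
Best responses: q_I = (210 - q_A)/5, q_A = (131 - q_I)/5.
Solving the pair: q_I = 919/24, q_A = 445/24.
Total output Q = 341/6, so price P = 252 - 341/6 = 1171/6.

195.17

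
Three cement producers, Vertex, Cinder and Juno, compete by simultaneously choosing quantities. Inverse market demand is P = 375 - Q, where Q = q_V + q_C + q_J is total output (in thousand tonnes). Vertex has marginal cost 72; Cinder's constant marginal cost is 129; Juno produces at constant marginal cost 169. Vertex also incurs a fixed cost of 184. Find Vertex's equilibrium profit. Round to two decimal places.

12869.06

Vertex's profit: π_V = (375 - Q)q_V - (72q_V). Setting ∂π_V/∂q_V = 0: 303 - 2q_V - (q_C + q_J) = 0.
Cinder's first-order condition: 246 - 2q_C - (q_V + q_J) = 0.
Juno's profit: π_J = (375 - Q)q_J - (169q_J). Setting ∂π_J/∂q_J = 0: 206 - 2q_J - (q_V + q_C) = 0.
Adding the 3 conditions: 755 − 2Q − 2Q = 0, i.e. Q = 755/4.
Back-substituting: q_V = (303 − 755/4) = 457/4, q_C = (246 − 755/4) = 229/4, q_J = (206 − 755/4) = 69/4.
Price P = 375 - 755/4 = 745/4.
Vertex's profit: (745/4 - 72)·(457/4) - 184 = 12869.0625.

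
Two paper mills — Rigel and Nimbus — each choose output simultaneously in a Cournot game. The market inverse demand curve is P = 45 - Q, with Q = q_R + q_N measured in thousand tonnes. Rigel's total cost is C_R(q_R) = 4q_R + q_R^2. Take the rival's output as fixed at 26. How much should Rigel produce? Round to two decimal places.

3.75

With the rival's output fixed at 26, Rigel's profit is π_R = (45 - 26 - q_R)q_R - (4q_R + q_R²) = (19 - q_R)q_R - (4q_R + q_R²).
∂π_R/∂q_R = 15 - 4q_R = 0, so q_R = 15/4.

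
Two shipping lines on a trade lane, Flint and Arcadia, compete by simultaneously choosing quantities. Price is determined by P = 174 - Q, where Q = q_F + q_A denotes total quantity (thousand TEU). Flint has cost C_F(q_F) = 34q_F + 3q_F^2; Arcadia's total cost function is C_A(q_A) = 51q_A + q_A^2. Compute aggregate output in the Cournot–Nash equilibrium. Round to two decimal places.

Flint's profit: π_F = (174 - Q)q_F - (34q_F + 3q_F²). Setting ∂π_F/∂q_F = 0: 140 - 8q_F - (q_A) = 0.
Arcadia's profit: π_A = (174 - Q)q_A - (51q_A + q_A²). Setting ∂π_A/∂q_A = 0: 123 - 4q_A - (q_F) = 0.
Rearranging gives the reaction functions q_F = (140 - q_A)/8 and q_A = (123 - q_F)/4.
Solving the pair: q_F = 437/31, q_A = 844/31.
Total output Q = 437/31 + 844/31 = 1281/31.

41.32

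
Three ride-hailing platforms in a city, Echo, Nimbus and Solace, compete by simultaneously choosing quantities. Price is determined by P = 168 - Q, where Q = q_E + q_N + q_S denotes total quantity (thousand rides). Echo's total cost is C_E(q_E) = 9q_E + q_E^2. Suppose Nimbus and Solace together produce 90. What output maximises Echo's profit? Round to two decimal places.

17.25

With rivals' combined output fixed at 90, Echo's profit is π_E = (168 - 90 - q_E)q_E - (9q_E + q_E²) = (78 - q_E)q_E - (9q_E + q_E²).
∂π_E/∂q_E = 69 - 4q_E = 0, so q_E = 69/4.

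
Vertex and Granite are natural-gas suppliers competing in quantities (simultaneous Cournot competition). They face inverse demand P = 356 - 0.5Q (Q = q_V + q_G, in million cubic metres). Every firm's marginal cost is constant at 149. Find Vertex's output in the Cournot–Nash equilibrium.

Each firm earns π_i = (356 - 0.5Q)q_i - 149q_i.
First-order condition (treating rivals' output as given): 207 - q_i - (1/2)q_j = 0.
By symmetry each firm produces the same amount; substituting q_j = q_i yields q_i = 207/(3/2) = 138.

138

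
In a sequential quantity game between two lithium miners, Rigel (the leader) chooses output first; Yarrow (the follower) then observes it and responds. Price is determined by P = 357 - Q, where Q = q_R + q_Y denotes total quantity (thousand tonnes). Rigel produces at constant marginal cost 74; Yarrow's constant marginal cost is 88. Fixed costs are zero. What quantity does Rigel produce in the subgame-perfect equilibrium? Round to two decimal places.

148.50

Solve by backward induction. Given q_R, the follower Yarrow maximises π_Y = (357 - q_R - q_Y)q_Y - 88q_Y.
Setting the follower's marginal profit to zero, 269 - q_R - 2q_Y = 0, i.e. q_Y = (269 - q_R)/2.
Rigel substitutes q_Y(q_R) into its own profit: π_R = q_R(357 - q_R - (269 - q_R)/2) - 74q_R = (445/2 - (1/2)q_R)q_R - 74q_R.
The leader's first-order condition 297/2 - q_R = 0 yields q_R = 297/2.
Then q_Y = (269 - 297/2)/2 = 241/4.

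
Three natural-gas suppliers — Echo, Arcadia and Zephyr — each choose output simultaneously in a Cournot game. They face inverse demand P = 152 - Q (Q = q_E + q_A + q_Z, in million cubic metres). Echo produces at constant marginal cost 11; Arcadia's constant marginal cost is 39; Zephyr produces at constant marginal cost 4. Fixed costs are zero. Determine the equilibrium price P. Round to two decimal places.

Echo's profit: π_E = (152 - Q)q_E - (11q_E). Setting ∂π_E/∂q_E = 0: 141 - 2q_E - (q_A + q_Z) = 0.
Arcadia's profit: π_A = (152 - Q)q_A - (39q_A). Setting ∂π_A/∂q_A = 0: 113 - 2q_A - (q_E + q_Z) = 0.
Zephyr's first-order condition: 148 - 2q_Z - (q_E + q_A) = 0.
Adding the 3 first-order conditions: 402 − 4Q = 0, so Q = 201/2.
Back-substituting: q_E = (141 − 201/2) = 81/2, q_A = (113 − 201/2) = 25/2, q_Z = (148 − 201/2) = 95/2.
Total output Q = 201/2, so price P = 152 - 201/2 = 103/2.

51.50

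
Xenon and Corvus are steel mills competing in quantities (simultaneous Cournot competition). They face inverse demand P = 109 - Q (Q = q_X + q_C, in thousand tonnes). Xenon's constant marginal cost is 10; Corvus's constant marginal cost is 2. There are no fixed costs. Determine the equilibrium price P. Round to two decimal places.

Xenon's profit: π_X = (109 - Q)q_X - (10q_X). Setting ∂π_X/∂q_X = 0: 99 - 2q_X - (q_C) = 0.
Corvus's first-order condition: 107 - 2q_C - (q_X) = 0.
Rearranging gives the reaction functions q_X = (99 - q_C)/2 and q_C = (107 - q_X)/2.
Substituting one into the other gives q_X = 91/3 and q_C = 115/3.
Total output Q = 206/3, so price P = 109 - 206/3 = 121/3.

40.33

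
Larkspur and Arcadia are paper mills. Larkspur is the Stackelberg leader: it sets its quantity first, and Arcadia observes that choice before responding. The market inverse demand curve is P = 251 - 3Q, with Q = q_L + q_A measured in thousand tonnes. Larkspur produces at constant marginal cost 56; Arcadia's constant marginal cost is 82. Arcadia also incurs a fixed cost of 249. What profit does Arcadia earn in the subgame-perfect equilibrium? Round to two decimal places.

Solve by backward induction. Given q_L, the follower Arcadia maximises π_A = (251 - 3q_L - 3q_A)q_A - 82q_A.
Follower FOC: 169 - 3q_L - 6q_A = 0, so q_A(q_L) = (169 - 3q_L)/6.
Larkspur substitutes q_A(q_L) into its own profit: π_L = q_L(251 - 3q_L - (169 - 3q_L)/2) - 56q_L = (333/2 - (3/2)q_L)q_L - 56q_L.
The leader's first-order condition 221/2 - 3q_L = 0 yields q_L = 221/6.
Then q_A = (169 - 3·(221/6))/6 = 39/4.
Price P = 251 - 3·(559/12) = 445/4.
Arcadia's profit: (445/4 - 82)·(39/4) - 249 = 579/16.

36.19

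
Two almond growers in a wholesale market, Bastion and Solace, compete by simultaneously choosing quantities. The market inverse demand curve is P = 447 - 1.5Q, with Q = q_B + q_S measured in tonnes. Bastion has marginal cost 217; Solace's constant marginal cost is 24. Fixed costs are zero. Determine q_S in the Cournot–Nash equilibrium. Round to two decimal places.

Bastion's profit: π_B = (447 - 1.5Q)q_B - (217q_B). Setting ∂π_B/∂q_B = 0: 230 - 3q_B - (3/2)(q_S) = 0.
Solace's first-order condition: 423 - 3q_S - (3/2)(q_B) = 0.
Best responses: q_B = (230 - (3/2)q_S)/3, q_S = (423 - (3/2)q_B)/3.
Substituting one into the other gives q_B = 74/9 and q_S = 1232/9.

136.89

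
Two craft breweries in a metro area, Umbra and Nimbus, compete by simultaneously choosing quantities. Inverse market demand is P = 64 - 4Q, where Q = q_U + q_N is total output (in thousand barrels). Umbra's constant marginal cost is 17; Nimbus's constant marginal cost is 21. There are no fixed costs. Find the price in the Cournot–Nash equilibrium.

Umbra's profit: π_U = (64 - 4Q)q_U - (17q_U). Setting ∂π_U/∂q_U = 0: 47 - 8q_U - 4(q_N) = 0.
Nimbus's first-order condition: 43 - 8q_N - 4(q_U) = 0.
So q_U = (47 - 4q_N)/8 and q_N = (43 - 4q_U)/8.
Solving the pair: q_U = 17/4, q_N = 13/4.
Total output Q = 15/2, so price P = 64 - 4·(15/2) = 34.

34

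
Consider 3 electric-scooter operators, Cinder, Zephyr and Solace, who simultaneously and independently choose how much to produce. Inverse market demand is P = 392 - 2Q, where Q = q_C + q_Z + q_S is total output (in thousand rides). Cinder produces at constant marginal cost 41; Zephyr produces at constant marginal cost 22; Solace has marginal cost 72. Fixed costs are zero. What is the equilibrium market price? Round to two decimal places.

131.75

Cinder's profit: π_C = (392 - 2Q)q_C - (41q_C). Setting ∂π_C/∂q_C = 0: 351 - 4q_C - 2(q_Z + q_S) = 0.
Zephyr's profit: π_Z = (392 - 2Q)q_Z - (22q_Z). Setting ∂π_Z/∂q_Z = 0: 370 - 4q_Z - 2(q_C + q_S) = 0.
Solace's first-order condition: 320 - 4q_S - 2(q_C + q_Z) = 0.
Summing all 3 equations gives 1041 − 8Q = 0, hence Q = 1041/8.
Back-substituting: q_C = (351 − 1041/4)/2 = 363/8, q_Z = (370 − 1041/4)/2 = 439/8, q_S = (320 − 1041/4)/2 = 239/8.
Total output Q = 1041/8, so price P = 392 - 2·(1041/8) = 527/4.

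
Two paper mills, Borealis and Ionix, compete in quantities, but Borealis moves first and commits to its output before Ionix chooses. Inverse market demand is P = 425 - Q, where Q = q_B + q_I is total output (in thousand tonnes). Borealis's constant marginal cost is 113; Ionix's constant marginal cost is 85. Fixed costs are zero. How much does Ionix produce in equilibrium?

99

Solve by backward induction. Given q_B, the follower Ionix maximises π_I = (425 - q_B - q_I)q_I - 85q_I.
∂π_I/∂q_I = 340 - q_B - 2q_I = 0 gives the reaction function q_I = (340 - q_B)/2.
Borealis substitutes q_I(q_B) into its own profit: π_B = q_B(425 - q_B - (340 - q_B)/2) - 113q_B = (255 - (1/2)q_B)q_B - 113q_B.
The leader's first-order condition 142 - q_B = 0 yields q_B = 142.
Then q_I = (340 - 142)/2 = 99.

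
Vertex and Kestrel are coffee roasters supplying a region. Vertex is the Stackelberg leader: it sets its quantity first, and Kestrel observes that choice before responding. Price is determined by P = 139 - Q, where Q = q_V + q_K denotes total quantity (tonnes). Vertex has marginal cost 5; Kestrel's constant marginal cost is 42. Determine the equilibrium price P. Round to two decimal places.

47.75

Solve by backward induction. Given q_V, the follower Kestrel maximises π_K = (139 - q_V - q_K)q_K - 42q_K.
Follower FOC: 97 - q_V - 2q_K = 0, so q_K(q_V) = (97 - q_V)/2.
The leader anticipates this reaction. Substituting into P = 139 - Q gives P = 181/2 - (1/2)q_V, so π_V = (181/2 - (1/2)q_V)q_V - 5q_V.
Leader FOC: 171/2 - q_V = 0, so q_V = 171/2.
Then q_K = (97 - 171/2)/2 = 23/4.
Total output Q = 365/4, so price P = 139 - 365/4 = 191/4.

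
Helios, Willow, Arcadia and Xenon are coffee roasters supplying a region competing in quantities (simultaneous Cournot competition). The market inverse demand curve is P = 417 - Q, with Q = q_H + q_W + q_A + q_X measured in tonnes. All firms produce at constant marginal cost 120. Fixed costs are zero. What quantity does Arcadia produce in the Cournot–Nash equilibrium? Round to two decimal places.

Each firm earns π_i = (417 - Q)q_i - 120q_i.
First-order condition (treating rivals' output as given): 297 - 2q_i - Σ_{j≠i} q_j = 0.
With identical firms every q_j equals q_i, so Σ_{j≠i} q_j = 3q_i and 297 = 5q_i, giving q_i = 297/5.

59.40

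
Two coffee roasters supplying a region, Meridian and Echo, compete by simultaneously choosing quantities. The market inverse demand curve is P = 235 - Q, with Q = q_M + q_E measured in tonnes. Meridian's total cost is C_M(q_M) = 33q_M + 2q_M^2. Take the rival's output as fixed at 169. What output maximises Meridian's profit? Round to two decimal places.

5.50

With the rival's output fixed at 169, Meridian's profit is π_M = (235 - 169 - q_M)q_M - (33q_M + 2q_M²) = (66 - q_M)q_M - (33q_M + 2q_M²).
∂π_M/∂q_M = 33 - 6q_M = 0, so q_M = 11/2.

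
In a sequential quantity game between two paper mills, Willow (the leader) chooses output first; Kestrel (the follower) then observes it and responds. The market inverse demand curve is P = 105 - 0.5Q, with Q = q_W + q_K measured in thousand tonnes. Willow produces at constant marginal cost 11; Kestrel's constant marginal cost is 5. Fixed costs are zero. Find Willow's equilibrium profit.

Solve by backward induction. Given q_W, the follower Kestrel maximises π_K = (105 - (1/2)q_W - (1/2)q_K)q_K - 5q_K.
∂π_K/∂q_K = 100 - (1/2)q_W - q_K = 0 gives the reaction function q_K = (100 - (1/2)q_W).
The leader anticipates this reaction. Substituting into P = 105 - 0.5Q gives P = 55 - (1/4)q_W, so π_W = (55 - (1/4)q_W)q_W - 11q_W.
Maximising: ∂π_W/∂q_W = 44 - (1/2)q_W = 0, giving q_W = 88.
Then q_K = (100 - (1/2)·88) = 56.
Price P = 105 - (1/2)·144 = 33.
Willow's profit: (33 - 11)·88 = 1936.

1936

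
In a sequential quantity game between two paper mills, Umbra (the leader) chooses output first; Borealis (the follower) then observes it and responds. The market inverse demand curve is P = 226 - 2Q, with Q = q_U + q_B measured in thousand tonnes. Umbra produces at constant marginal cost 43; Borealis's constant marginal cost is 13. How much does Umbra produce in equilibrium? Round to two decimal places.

38.25

Solve by backward induction. Given q_U, the follower Borealis maximises π_B = (226 - 2q_U - 2q_B)q_B - 13q_B.
Setting the follower's marginal profit to zero, 213 - 2q_U - 4q_B = 0, i.e. q_B = (213 - 2q_U)/4.
The leader anticipates this reaction. Substituting into P = 226 - 2Q gives P = 239/2 - q_U, so π_U = (239/2 - q_U)q_U - 43q_U.
Leader FOC: 153/2 - 2q_U = 0, so q_U = 153/4.
Then q_B = (213 - 2·(153/4))/4 = 273/8.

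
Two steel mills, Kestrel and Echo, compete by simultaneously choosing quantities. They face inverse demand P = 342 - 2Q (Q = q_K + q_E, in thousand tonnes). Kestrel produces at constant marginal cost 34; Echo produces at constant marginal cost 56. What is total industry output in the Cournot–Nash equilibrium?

Kestrel's profit: π_K = (342 - 2Q)q_K - (34q_K). Setting ∂π_K/∂q_K = 0: 308 - 4q_K - 2(q_E) = 0.
Echo's first-order condition: 286 - 4q_E - 2(q_K) = 0.
Best responses: q_K = (308 - 2q_E)/4, q_E = (286 - 2q_K)/4.
Solving the pair: q_K = 55, q_E = 44.
Total output Q = 55 + 44 = 99.

99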